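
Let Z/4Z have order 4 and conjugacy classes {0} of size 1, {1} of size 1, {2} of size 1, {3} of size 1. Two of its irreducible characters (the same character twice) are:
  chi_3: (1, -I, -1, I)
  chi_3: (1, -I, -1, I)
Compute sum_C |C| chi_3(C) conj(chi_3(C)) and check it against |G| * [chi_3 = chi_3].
Sum = 4 = |G| = 4; so <chi_3, chi_3> = 1 (norm-1 confirms irreducibility).

Working: Compute term by term over conjugacy classes (|C| * chi_3(C) * conj(chi_3(C))):
  1*(1)*conj(1) + 1*(-I)*conj(-I) + 1*(-1)*conj(-1) + 1*(I)*conj(I)
  = (1) + (1) + (1) + (1)
  = 4.
(Exp terms are combined using exp(i*s)*conj(exp(i*t)) = exp(i*(s-t)), and sums of them are collapsed using the identity that for every m > 1 the m distinct m-th roots of unity sum to 0, e.g. 1 + exp(2*I*pi/3) + exp(-2*I*pi/3) = 0.)
Dividing by |G| = 4 gives 4/4 = 1, matching the row-orthogonality relation <chi_3, chi_3> = [chi_3 = chi_3].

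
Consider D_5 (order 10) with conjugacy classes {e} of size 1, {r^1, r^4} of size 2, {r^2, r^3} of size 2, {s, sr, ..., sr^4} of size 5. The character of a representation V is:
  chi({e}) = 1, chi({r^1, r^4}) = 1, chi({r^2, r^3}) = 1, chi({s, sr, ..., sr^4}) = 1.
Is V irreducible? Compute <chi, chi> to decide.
Irreducible: <chi, chi> = 1.

Explanation: <chi, chi> = (1/|G|) sum_C |C| * |chi(C)|^2 = (1/10)[1*|1|^2 + 2*|1|^2 + 2*|1|^2 + 5*|1|^2]
  = (1/10)[(1) + (2) + (2) + (5)] = 10/10 = 1.
A character is irreducible iff <chi, chi> = 1, so this representation is irreducible.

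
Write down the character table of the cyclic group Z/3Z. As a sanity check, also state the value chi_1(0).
Character table of Z/3Z (irreps indexed chi_0,...,chi_2 with chi_k(m) = zeta_3^(k*m), zeta_3 = exp(2*pi*i/3)):
  irrep \ class  {0} (size 1)  {1} (size 1)    {2} (size 1)  
  chi_0          1             1               1             
  chi_1          1             exp(2*I*pi/3)   exp(-2*I*pi/3)
  chi_2          1             exp(-2*I*pi/3)  exp(2*I*pi/3) 

Spot check: chi_1(0) = zeta_3^(1*0) = zeta_3^0 = 1.

Why: Z/3Z is abelian, so all 3 irreducible complex representations are 1-dimensional. They are given by chi_k(m) = zeta_3^(k*m) for k = 0,...,2. Row orthogonality: sum_m chi_k(m) conj(chi_l(m)) = 3 * [k = l].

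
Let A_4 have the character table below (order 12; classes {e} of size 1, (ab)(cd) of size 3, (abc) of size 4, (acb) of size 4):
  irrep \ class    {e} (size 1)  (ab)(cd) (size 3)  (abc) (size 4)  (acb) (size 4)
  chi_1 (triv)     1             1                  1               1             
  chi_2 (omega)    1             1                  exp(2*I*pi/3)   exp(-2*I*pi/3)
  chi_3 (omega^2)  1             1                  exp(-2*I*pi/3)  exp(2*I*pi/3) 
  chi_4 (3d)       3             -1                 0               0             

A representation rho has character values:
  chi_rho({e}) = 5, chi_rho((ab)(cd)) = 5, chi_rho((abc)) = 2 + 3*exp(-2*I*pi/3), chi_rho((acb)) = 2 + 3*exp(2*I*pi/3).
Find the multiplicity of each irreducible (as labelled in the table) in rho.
Multiplicities: chi_1: 2, chi_2: 0, chi_3: 3, chi_4: 0.

Why: Use <chi_rho, chi> = (1/|G|) sum_C |C| * chi_rho(C) * conj(chi(C)) with |G| = 12 for each irreducible chi in the table:
  <chi_rho, chi_1> = (1/12)[1*(5)*conj(1) + 3*(5)*conj(1) + 4*(2 + 3*exp(-2*I*pi/3))*conj(1) + 4*(2 + 3*exp(2*I*pi/3))*conj(1)]
      = (1/12)[(5) + (15) + (8 + 12*exp(-2*I*pi/3)) + (8 + 12*exp(2*I*pi/3))] = 24/12 = 2
  <chi_rho, chi_2> = (1/12)[1*(5)*conj(1) + 3*(5)*conj(1) + 4*(2 + 3*exp(-2*I*pi/3))*conj(exp(2*I*pi/3)) + 4*(2 + 3*exp(2*I*pi/3))*conj(exp(-2*I*pi/3))]
      = (1/12)[(5) + (15) + (8*exp(-2*I*pi/3) + 12*exp(2*I*pi/3)) + (12*exp(-2*I*pi/3) + 8*exp(2*I*pi/3))] = 0/12 = 0
  <chi_rho, chi_3> = (1/12)[1*(5)*conj(1) + 3*(5)*conj(1) + 4*(2 + 3*exp(-2*I*pi/3))*conj(exp(-2*I*pi/3)) + 4*(2 + 3*exp(2*I*pi/3))*conj(exp(2*I*pi/3))]
      = (1/12)[(5) + (15) + (12 + 8*exp(2*I*pi/3)) + (12 + 8*exp(-2*I*pi/3))] = 36/12 = 3
  <chi_rho, chi_4> = (1/12)[1*(5)*conj(3) + 3*(5)*conj(-1) + 4*(2 + 3*exp(-2*I*pi/3))*conj(0) + 4*(2 + 3*exp(2*I*pi/3))*conj(0)]
      = (1/12)[(15) + (-15) + (0) + (0)] = 0/12 = 0
(Exp terms are combined using exp(i*s)*conj(exp(i*t)) = exp(i*(s-t)), and sums of them are collapsed using the identity that for every m > 1 the m distinct m-th roots of unity sum to 0, e.g. 1 + exp(2*I*pi/3) + exp(-2*I*pi/3) = 0.)
Dimension check: dim(rho) = sum (mult * dim) = 2*1 + 0*1 + 3*1 + 0*3 = 5 = chi_rho(e) = 5.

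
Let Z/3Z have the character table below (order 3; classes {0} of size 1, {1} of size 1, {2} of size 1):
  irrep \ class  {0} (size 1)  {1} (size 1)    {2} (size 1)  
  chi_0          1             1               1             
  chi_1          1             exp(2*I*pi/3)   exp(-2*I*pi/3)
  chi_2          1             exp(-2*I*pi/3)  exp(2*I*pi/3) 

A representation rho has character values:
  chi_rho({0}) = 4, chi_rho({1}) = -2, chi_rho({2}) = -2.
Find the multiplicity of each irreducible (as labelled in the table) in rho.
Multiplicities: chi_0: 0, chi_1: 2, chi_2: 2.

Solution. Use <chi_rho, chi> = (1/|G|) sum_C |C| * chi_rho(C) * conj(chi(C)) with |G| = 3 for each irreducible chi in the table:
  <chi_rho, chi_0> = (1/3)[1*(4)*conj(1) + 1*(-2)*conj(1) + 1*(-2)*conj(1)]
      = (1/3)[(4) + (-2) + (-2)] = 0/3 = 0
  <chi_rho, chi_1> = (1/3)[1*(4)*conj(1) + 1*(-2)*conj(exp(2*I*pi/3)) + 1*(-2)*conj(exp(-2*I*pi/3))]
      = (1/3)[(4) + (2 + 2*exp(2*I*pi/3)) + (2 + 2*exp(-2*I*pi/3))] = 6/3 = 2
  <chi_rho, chi_2> = (1/3)[1*(4)*conj(1) + 1*(-2)*conj(exp(-2*I*pi/3)) + 1*(-2)*conj(exp(2*I*pi/3))]
      = (1/3)[(4) + (2 + 2*exp(-2*I*pi/3)) + (2 + 2*exp(2*I*pi/3))] = 6/3 = 2
(Exp terms are combined using exp(i*s)*conj(exp(i*t)) = exp(i*(s-t)), and sums of them are collapsed using the identity that for every m > 1 the m distinct m-th roots of unity sum to 0, e.g. 1 + exp(2*I*pi/3) + exp(-2*I*pi/3) = 0.)
Dimension check: dim(rho) = sum (mult * dim) = 0*1 + 2*1 + 2*1 = 4 = chi_rho(e) = 4.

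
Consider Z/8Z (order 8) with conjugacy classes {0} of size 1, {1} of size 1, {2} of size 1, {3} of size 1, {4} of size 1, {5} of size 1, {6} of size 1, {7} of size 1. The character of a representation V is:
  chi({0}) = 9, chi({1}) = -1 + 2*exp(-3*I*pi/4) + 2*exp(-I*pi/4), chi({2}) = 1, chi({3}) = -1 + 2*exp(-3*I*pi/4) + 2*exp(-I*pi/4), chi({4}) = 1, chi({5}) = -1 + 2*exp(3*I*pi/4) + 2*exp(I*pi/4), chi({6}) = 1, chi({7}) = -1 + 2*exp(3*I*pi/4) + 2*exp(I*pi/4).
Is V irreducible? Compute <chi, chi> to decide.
Not irreducible (reducible): <chi, chi> = 15 > 1.

Solution. <chi, chi> = (1/|G|) sum_C |C| * |chi(C)|^2 = (1/8)[1*|9|^2 + 1*|-1 + 2*exp(-3*I*pi/4) + 2*exp(-I*pi/4)|^2 + 1*|1|^2 + 1*|-1 + 2*exp(-3*I*pi/4) + 2*exp(-I*pi/4)|^2 + 1*|1|^2 + 1*|-1 + 2*exp(3*I*pi/4) + 2*exp(I*pi/4)|^2 + 1*|1|^2 + 1*|-1 + 2*exp(3*I*pi/4) + 2*exp(I*pi/4)|^2]
  = (1/8)[(81) + (9) + (1) + (9) + (1) + (9) + (1) + (9)] = 120/8 = 15.
(Exp terms are combined using exp(i*s)*conj(exp(i*t)) = exp(i*(s-t)), and sums of them are collapsed using the identity that for every m > 1 the m distinct m-th roots of unity sum to 0, e.g. 1 + exp(2*I*pi/3) + exp(-2*I*pi/3) = 0.)
A character is irreducible iff <chi, chi> = 1, so this representation is reducible.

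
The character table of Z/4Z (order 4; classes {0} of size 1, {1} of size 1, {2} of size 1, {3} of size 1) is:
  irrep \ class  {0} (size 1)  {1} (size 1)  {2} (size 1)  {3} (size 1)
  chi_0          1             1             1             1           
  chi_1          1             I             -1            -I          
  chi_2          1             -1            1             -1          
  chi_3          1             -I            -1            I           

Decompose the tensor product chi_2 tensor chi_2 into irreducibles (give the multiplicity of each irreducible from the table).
chi_2 tensor chi_2 = chi_0 (all other irreducibles have multiplicity 0).

Justification: The character of a tensor product is the pointwise product (chi_2 * chi_2)(C) = chi_2(C) * chi_2(C):
  {0}: (1)*(1), {1}: (-1)*(-1), {2}: (1)*(1), {3}: (-1)*(-1)
so (chi_2 * chi_2) takes values
  {0} -> 1, {1} -> 1, {2} -> 1, {3} -> 1.
Now take the inner product of this character with each irreducible chi from the table, <chi_2*chi_2, chi> = (1/4) sum_C |C| (chi_2*chi_2)(C) conj(chi(C)):
  <chi_2*chi_2, chi_0> = (1/4)[1*(1)*conj(1) + 1*(1)*conj(1) + 1*(1)*conj(1) + 1*(1)*conj(1)]
      = (1/4)[(1) + (1) + (1) + (1)] = 4/4 = 1
  <chi_2*chi_2, chi_1> = (1/4)[1*(1)*conj(1) + 1*(1)*conj(I) + 1*(1)*conj(-1) + 1*(1)*conj(-I)]
      = (1/4)[(1) + (-I) + (-1) + (I)] = 0/4 = 0
  <chi_2*chi_2, chi_2> = (1/4)[1*(1)*conj(1) + 1*(1)*conj(-1) + 1*(1)*conj(1) + 1*(1)*conj(-1)]
      = (1/4)[(1) + (-1) + (1) + (-1)] = 0/4 = 0
  <chi_2*chi_2, chi_3> = (1/4)[1*(1)*conj(1) + 1*(1)*conj(-I) + 1*(1)*conj(-1) + 1*(1)*conj(I)]
      = (1/4)[(1) + (I) + (-1) + (-I)] = 0/4 = 0
(Exp terms are combined using exp(i*s)*conj(exp(i*t)) = exp(i*(s-t)), and sums of them are collapsed using the identity that for every m > 1 the m distinct m-th roots of unity sum to 0, e.g. 1 + exp(2*I*pi/3) + exp(-2*I*pi/3) = 0.)
Hence the multiplicities are chi_0: 1. Dimension check: dim(chi_2)*dim(chi_2) = 1*1 = 1 and sum (mult * dim) = 1*1 = 1.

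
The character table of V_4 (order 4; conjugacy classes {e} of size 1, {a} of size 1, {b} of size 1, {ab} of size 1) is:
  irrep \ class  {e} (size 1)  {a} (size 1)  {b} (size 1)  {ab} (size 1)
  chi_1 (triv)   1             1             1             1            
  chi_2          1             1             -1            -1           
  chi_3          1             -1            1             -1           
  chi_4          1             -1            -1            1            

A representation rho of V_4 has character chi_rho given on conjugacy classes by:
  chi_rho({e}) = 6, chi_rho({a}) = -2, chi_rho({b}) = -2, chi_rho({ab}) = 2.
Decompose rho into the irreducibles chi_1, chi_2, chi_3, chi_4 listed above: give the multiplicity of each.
Multiplicities: chi_1: 1, chi_2: 1, chi_3: 1, chi_4: 3.

Use <chi_rho, chi> = (1/|G|) sum_C |C| * chi_rho(C) * conj(chi(C)) with |G| = 4 for each irreducible chi in the table:
  <chi_rho, chi_1> = (1/4)[1*(6)*conj(1) + 1*(-2)*conj(1) + 1*(-2)*conj(1) + 1*(2)*conj(1)]
      = (1/4)[(6) + (-2) + (-2) + (2)] = 4/4 = 1
  <chi_rho, chi_2> = (1/4)[1*(6)*conj(1) + 1*(-2)*conj(1) + 1*(-2)*conj(-1) + 1*(2)*conj(-1)]
      = (1/4)[(6) + (-2) + (2) + (-2)] = 4/4 = 1
  <chi_rho, chi_3> = (1/4)[1*(6)*conj(1) + 1*(-2)*conj(-1) + 1*(-2)*conj(1) + 1*(2)*conj(-1)]
      = (1/4)[(6) + (2) + (-2) + (-2)] = 4/4 = 1
  <chi_rho, chi_4> = (1/4)[1*(6)*conj(1) + 1*(-2)*conj(-1) + 1*(-2)*conj(-1) + 1*(2)*conj(1)]
      = (1/4)[(6) + (2) + (2) + (2)] = 12/4 = 3
Dimension check: dim(rho) = sum (mult * dim) = 1*1 + 1*1 + 1*1 + 3*1 = 6 = chi_rho(e) = 6.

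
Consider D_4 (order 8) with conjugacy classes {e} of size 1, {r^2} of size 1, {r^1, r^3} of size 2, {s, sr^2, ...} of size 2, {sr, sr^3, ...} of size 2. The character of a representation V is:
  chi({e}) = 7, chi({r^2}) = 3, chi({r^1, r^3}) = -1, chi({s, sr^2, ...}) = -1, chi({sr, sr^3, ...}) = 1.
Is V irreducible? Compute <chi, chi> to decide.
Not irreducible (reducible): <chi, chi> = 8 > 1.

Reasoning: <chi, chi> = (1/|G|) sum_C |C| * |chi(C)|^2 = (1/8)[1*|7|^2 + 1*|3|^2 + 2*|-1|^2 + 2*|-1|^2 + 2*|1|^2]
  = (1/8)[(49) + (9) + (2) + (2) + (2)] = 64/8 = 8.
A character is irreducible iff <chi, chi> = 1, so this representation is reducible.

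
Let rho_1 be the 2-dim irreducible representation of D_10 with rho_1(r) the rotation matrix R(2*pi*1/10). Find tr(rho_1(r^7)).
chi_{rho_1}(r^7) = 2*cos(2*pi*1*7/10) = 1/2 - sqrt(5)/2

rho_1(r^7) is rotation by angle 2*pi*1*7/10, whose trace is 2*cos(2*pi*1*7/10) = 1/2 - sqrt(5)/2.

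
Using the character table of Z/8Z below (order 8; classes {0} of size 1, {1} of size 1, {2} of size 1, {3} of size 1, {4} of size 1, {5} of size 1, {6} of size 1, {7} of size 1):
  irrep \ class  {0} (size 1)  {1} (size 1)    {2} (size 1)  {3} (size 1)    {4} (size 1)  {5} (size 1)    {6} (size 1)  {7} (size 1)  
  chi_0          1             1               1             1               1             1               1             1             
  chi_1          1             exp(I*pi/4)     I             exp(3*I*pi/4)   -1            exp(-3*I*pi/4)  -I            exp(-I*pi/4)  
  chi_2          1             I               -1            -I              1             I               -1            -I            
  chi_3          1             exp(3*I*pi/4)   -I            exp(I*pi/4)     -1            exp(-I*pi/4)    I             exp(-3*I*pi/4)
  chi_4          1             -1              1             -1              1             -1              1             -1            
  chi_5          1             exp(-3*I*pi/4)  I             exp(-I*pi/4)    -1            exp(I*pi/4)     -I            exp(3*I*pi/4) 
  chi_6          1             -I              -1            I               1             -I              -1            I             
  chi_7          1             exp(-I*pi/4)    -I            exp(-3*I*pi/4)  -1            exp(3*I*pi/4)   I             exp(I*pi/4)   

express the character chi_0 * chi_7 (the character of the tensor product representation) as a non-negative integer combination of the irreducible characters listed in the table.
chi_0 tensor chi_7 = chi_7 (all other irreducibles have multiplicity 0).

Explanation: The character of a tensor product is the pointwise product (chi_0 * chi_7)(C) = chi_0(C) * chi_7(C):
  {0}: (1)*(1), {1}: (1)*(exp(-I*pi/4)), {2}: (1)*(-I), {3}: (1)*(exp(-3*I*pi/4)), {4}: (1)*(-1), {5}: (1)*(exp(3*I*pi/4)), {6}: (1)*(I), {7}: (1)*(exp(I*pi/4))
so (chi_0 * chi_7) takes values
  {0} -> 1, {1} -> exp(-I*pi/4), {2} -> -I, {3} -> exp(-3*I*pi/4), {4} -> -1, {5} -> exp(3*I*pi/4), {6} -> I, {7} -> exp(I*pi/4).
Now take the inner product of this character with each irreducible chi from the table, <chi_0*chi_7, chi> = (1/8) sum_C |C| (chi_0*chi_7)(C) conj(chi(C)):
  <chi_0*chi_7, chi_0> = (1/8)[1*(1)*conj(1) + 1*(exp(-I*pi/4))*conj(1) + 1*(-I)*conj(1) + 1*(exp(-3*I*pi/4))*conj(1) + 1*(-1)*conj(1) + 1*(exp(3*I*pi/4))*conj(1) + 1*(I)*conj(1) + 1*(exp(I*pi/4))*conj(1)]
      = (1/8)[(1) + (exp(-I*pi/4)) + (-I) + (exp(-3*I*pi/4)) + (-1) + (exp(3*I*pi/4)) + (I) + (exp(I*pi/4))] = 0/8 = 0
  <chi_0*chi_7, chi_1> = (1/8)[1*(1)*conj(1) + 1*(exp(-I*pi/4))*conj(exp(I*pi/4)) + 1*(-I)*conj(I) + 1*(exp(-3*I*pi/4))*conj(exp(3*I*pi/4)) + 1*(-1)*conj(-1) + 1*(exp(3*I*pi/4))*conj(exp(-3*I*pi/4)) + 1*(I)*conj(-I) + 1*(exp(I*pi/4))*conj(exp(-I*pi/4))]
      = (1/8)[(1) + (-I) + (-1) + (I) + (1) + (-I) + (-1) + (I)] = 0/8 = 0
  <chi_0*chi_7, chi_2> = (1/8)[1*(1)*conj(1) + 1*(exp(-I*pi/4))*conj(I) + 1*(-I)*conj(-1) + 1*(exp(-3*I*pi/4))*conj(-I) + 1*(-1)*conj(1) + 1*(exp(3*I*pi/4))*conj(I) + 1*(I)*conj(-1) + 1*(exp(I*pi/4))*conj(-I)]
      = (1/8)[(1) + (-exp(I*pi/4)) + (I) + (exp(-I*pi/4)) + (-1) + (-exp(-3*I*pi/4)) + (-I) + (exp(3*I*pi/4))] = 0/8 = 0
  <chi_0*chi_7, chi_3> = (1/8)[1*(1)*conj(1) + 1*(exp(-I*pi/4))*conj(exp(3*I*pi/4)) + 1*(-I)*conj(-I) + 1*(exp(-3*I*pi/4))*conj(exp(I*pi/4)) + 1*(-1)*conj(-1) + 1*(exp(3*I*pi/4))*conj(exp(-I*pi/4)) + 1*(I)*conj(I) + 1*(exp(I*pi/4))*conj(exp(-3*I*pi/4))]
      = (1/8)[(1) + (-1) + (1) + (-1) + (1) + (-1) + (1) + (-1)] = 0/8 = 0
  <chi_0*chi_7, chi_4> = (1/8)[1*(1)*conj(1) + 1*(exp(-I*pi/4))*conj(-1) + 1*(-I)*conj(1) + 1*(exp(-3*I*pi/4))*conj(-1) + 1*(-1)*conj(1) + 1*(exp(3*I*pi/4))*conj(-1) + 1*(I)*conj(1) + 1*(exp(I*pi/4))*conj(-1)]
      = (1/8)[(1) + (-exp(-I*pi/4)) + (-I) + (-exp(-3*I*pi/4)) + (-1) + (-exp(3*I*pi/4)) + (I) + (-exp(I*pi/4))] = 0/8 = 0
  <chi_0*chi_7, chi_5> = (1/8)[1*(1)*conj(1) + 1*(exp(-I*pi/4))*conj(exp(-3*I*pi/4)) + 1*(-I)*conj(I) + 1*(exp(-3*I*pi/4))*conj(exp(-I*pi/4)) + 1*(-1)*conj(-1) + 1*(exp(3*I*pi/4))*conj(exp(I*pi/4)) + 1*(I)*conj(-I) + 1*(exp(I*pi/4))*conj(exp(3*I*pi/4))]
      = (1/8)[(1) + (I) + (-1) + (-I) + (1) + (I) + (-1) + (-I)] = 0/8 = 0
  <chi_0*chi_7, chi_6> = (1/8)[1*(1)*conj(1) + 1*(exp(-I*pi/4))*conj(-I) + 1*(-I)*conj(-1) + 1*(exp(-3*I*pi/4))*conj(I) + 1*(-1)*conj(1) + 1*(exp(3*I*pi/4))*conj(-I) + 1*(I)*conj(-1) + 1*(exp(I*pi/4))*conj(I)]
      = (1/8)[(1) + (exp(I*pi/4)) + (I) + (-exp(-I*pi/4)) + (-1) + (exp(-3*I*pi/4)) + (-I) + (-exp(3*I*pi/4))] = 0/8 = 0
  <chi_0*chi_7, chi_7> = (1/8)[1*(1)*conj(1) + 1*(exp(-I*pi/4))*conj(exp(-I*pi/4)) + 1*(-I)*conj(-I) + 1*(exp(-3*I*pi/4))*conj(exp(-3*I*pi/4)) + 1*(-1)*conj(-1) + 1*(exp(3*I*pi/4))*conj(exp(3*I*pi/4)) + 1*(I)*conj(I) + 1*(exp(I*pi/4))*conj(exp(I*pi/4))]
      = (1/8)[(1) + (1) + (1) + (1) + (1) + (1) + (1) + (1)] = 8/8 = 1
(Exp terms are combined using exp(i*s)*conj(exp(i*t)) = exp(i*(s-t)), and sums of them are collapsed using the identity that for every m > 1 the m distinct m-th roots of unity sum to 0, e.g. 1 + exp(2*I*pi/3) + exp(-2*I*pi/3) = 0.)
Hence the multiplicities are chi_7: 1. Dimension check: dim(chi_0)*dim(chi_7) = 1*1 = 1 and sum (mult * dim) = 1*1 = 1.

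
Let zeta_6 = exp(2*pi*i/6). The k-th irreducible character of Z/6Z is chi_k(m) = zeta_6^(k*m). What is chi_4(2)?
chi_4(2) = zeta_6^8 = exp(2*I*pi/3)

Argument: chi_4(2) = zeta_6^(4*2) = zeta_6^8. Since zeta_6^6 = 1, this equals zeta_6^2 = exp(2*pi*i*2/6) = exp(2*I*pi/3).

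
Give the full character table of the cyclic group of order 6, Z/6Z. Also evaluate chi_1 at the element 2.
Character table of Z/6Z (irreps indexed chi_0,...,chi_5 with chi_k(m) = zeta_6^(k*m), zeta_6 = exp(2*pi*i/6)):
  irrep \ class  {0} (size 1)  {1} (size 1)    {2} (size 1)    {3} (size 1)  {4} (size 1)    {5} (size 1)  
  chi_0          1             1               1               1             1               1             
  chi_1          1             exp(I*pi/3)     exp(2*I*pi/3)   -1            exp(-2*I*pi/3)  exp(-I*pi/3)  
  chi_2          1             exp(2*I*pi/3)   exp(-2*I*pi/3)  1             exp(2*I*pi/3)   exp(-2*I*pi/3)
  chi_3          1             -1              1               -1            1               -1            
  chi_4          1             exp(-2*I*pi/3)  exp(2*I*pi/3)   1             exp(-2*I*pi/3)  exp(2*I*pi/3) 
  chi_5          1             exp(-I*pi/3)    exp(-2*I*pi/3)  -1            exp(2*I*pi/3)   exp(I*pi/3)   

Spot check: chi_1(2) = zeta_6^(1*2) = zeta_6^2 = exp(2*I*pi/3).

Reasoning: Z/6Z is abelian, so all 6 irreducible complex representations are 1-dimensional. They are given by chi_k(m) = zeta_6^(k*m) for k = 0,...,5. Row orthogonality: sum_m chi_k(m) conj(chi_l(m)) = 6 * [k = l].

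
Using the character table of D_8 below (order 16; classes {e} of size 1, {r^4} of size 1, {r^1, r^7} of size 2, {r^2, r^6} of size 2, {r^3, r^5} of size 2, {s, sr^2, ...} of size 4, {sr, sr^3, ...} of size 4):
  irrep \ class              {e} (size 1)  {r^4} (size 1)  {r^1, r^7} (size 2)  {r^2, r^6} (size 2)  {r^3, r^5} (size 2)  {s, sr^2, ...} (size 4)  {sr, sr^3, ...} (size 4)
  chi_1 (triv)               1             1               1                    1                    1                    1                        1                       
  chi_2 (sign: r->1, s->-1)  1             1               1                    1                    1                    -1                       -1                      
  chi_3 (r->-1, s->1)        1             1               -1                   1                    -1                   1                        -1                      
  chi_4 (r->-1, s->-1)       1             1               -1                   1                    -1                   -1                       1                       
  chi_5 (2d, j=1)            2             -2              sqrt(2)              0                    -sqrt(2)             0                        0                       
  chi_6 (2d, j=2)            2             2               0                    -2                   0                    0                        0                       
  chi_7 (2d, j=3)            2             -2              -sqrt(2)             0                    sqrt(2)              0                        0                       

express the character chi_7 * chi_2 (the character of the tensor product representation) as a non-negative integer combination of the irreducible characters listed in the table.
chi_7 tensor chi_2 = chi_7 (all other irreducibles have multiplicity 0).

Justification: The character of a tensor product is the pointwise product (chi_7 * chi_2)(C) = chi_7(C) * chi_2(C):
  {e}: (2)*(1), {r^4}: (-2)*(1), {r^1, r^7}: (-sqrt(2))*(1), {r^2, r^6}: (0)*(1), {r^3, r^5}: (sqrt(2))*(1), {s, sr^2, ...}: (0)*(-1), {sr, sr^3, ...}: (0)*(-1)
so (chi_7 * chi_2) takes values
  {e} -> 2, {r^4} -> -2, {r^1, r^7} -> -sqrt(2), {r^2, r^6} -> 0, {r^3, r^5} -> sqrt(2), {s, sr^2, ...} -> 0, {sr, sr^3, ...} -> 0.
Now take the inner product of this character with each irreducible chi from the table, <chi_7*chi_2, chi> = (1/16) sum_C |C| (chi_7*chi_2)(C) conj(chi(C)):
  <chi_7*chi_2, chi_1> = (1/16)[1*(2)*conj(1) + 1*(-2)*conj(1) + 2*(-sqrt(2))*conj(1) + 2*(0)*conj(1) + 2*(sqrt(2))*conj(1) + 4*(0)*conj(1) + 4*(0)*conj(1)]
      = (1/16)[(2) + (-2) + (-2*sqrt(2)) + (0) + (2*sqrt(2)) + (0) + (0)] = 0/16 = 0
  <chi_7*chi_2, chi_2> = (1/16)[1*(2)*conj(1) + 1*(-2)*conj(1) + 2*(-sqrt(2))*conj(1) + 2*(0)*conj(1) + 2*(sqrt(2))*conj(1) + 4*(0)*conj(-1) + 4*(0)*conj(-1)]
      = (1/16)[(2) + (-2) + (-2*sqrt(2)) + (0) + (2*sqrt(2)) + (0) + (0)] = 0/16 = 0
  <chi_7*chi_2, chi_3> = (1/16)[1*(2)*conj(1) + 1*(-2)*conj(1) + 2*(-sqrt(2))*conj(-1) + 2*(0)*conj(1) + 2*(sqrt(2))*conj(-1) + 4*(0)*conj(1) + 4*(0)*conj(-1)]
      = (1/16)[(2) + (-2) + (2*sqrt(2)) + (0) + (-2*sqrt(2)) + (0) + (0)] = 0/16 = 0
  <chi_7*chi_2, chi_4> = (1/16)[1*(2)*conj(1) + 1*(-2)*conj(1) + 2*(-sqrt(2))*conj(-1) + 2*(0)*conj(1) + 2*(sqrt(2))*conj(-1) + 4*(0)*conj(-1) + 4*(0)*conj(1)]
      = (1/16)[(2) + (-2) + (2*sqrt(2)) + (0) + (-2*sqrt(2)) + (0) + (0)] = 0/16 = 0
  <chi_7*chi_2, chi_5> = (1/16)[1*(2)*conj(2) + 1*(-2)*conj(-2) + 2*(-sqrt(2))*conj(sqrt(2)) + 2*(0)*conj(0) + 2*(sqrt(2))*conj(-sqrt(2)) + 4*(0)*conj(0) + 4*(0)*conj(0)]
      = (1/16)[(4) + (4) + (-4) + (0) + (-4) + (0) + (0)] = 0/16 = 0
  <chi_7*chi_2, chi_6> = (1/16)[1*(2)*conj(2) + 1*(-2)*conj(2) + 2*(-sqrt(2))*conj(0) + 2*(0)*conj(-2) + 2*(sqrt(2))*conj(0) + 4*(0)*conj(0) + 4*(0)*conj(0)]
      = (1/16)[(4) + (-4) + (0) + (0) + (0) + (0) + (0)] = 0/16 = 0
  <chi_7*chi_2, chi_7> = (1/16)[1*(2)*conj(2) + 1*(-2)*conj(-2) + 2*(-sqrt(2))*conj(-sqrt(2)) + 2*(0)*conj(0) + 2*(sqrt(2))*conj(sqrt(2)) + 4*(0)*conj(0) + 4*(0)*conj(0)]
      = (1/16)[(4) + (4) + (4) + (0) + (4) + (0) + (0)] = 16/16 = 1
Hence the multiplicities are chi_7: 1. Dimension check: dim(chi_7)*dim(chi_2) = 2*1 = 2 and sum (mult * dim) = 1*2 = 2.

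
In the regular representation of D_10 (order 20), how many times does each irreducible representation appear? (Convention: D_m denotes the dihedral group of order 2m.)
Each irreducible V_i of dimension d_i appears with multiplicity d_i, i.e. rho_reg = (direct sum over all irreducibles V_i) d_i V_i. The irreducible dimensions for D_10 are 1, 1, 1, 1, 2, 2, 2, 2: 4 irreducibles of dimension 1, each with multiplicity 1; 4 irreducibles of dimension 2, each with multiplicity 2. Total dimension 4*1*1 + 4*2*2 = 20 = |G|.

Explanation: General theorem: in the regular representation of a finite group G, each irreducible appears with multiplicity equal to its dimension. Check: dim(rho_reg) = sum d_i^2 = 1 + 1 + 1 + 1 + 4 + 4 + 4 + 4 = 20 = |G|.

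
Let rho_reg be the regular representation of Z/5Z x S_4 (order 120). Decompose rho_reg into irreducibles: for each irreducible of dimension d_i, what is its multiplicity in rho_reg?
Each irreducible V_i of dimension d_i appears with multiplicity d_i, i.e. rho_reg = (direct sum over all irreducibles V_i) d_i V_i. The irreducible dimensions for Z/5Z x S_4 are 1, 1, 1, 1, 1, 1, 1, 1, 1, 1, 2, 2, 2, 2, 2, 3, 3, 3, 3, 3, 3, 3, 3, 3, 3: 10 irreducibles of dimension 1, each with multiplicity 1; 5 irreducibles of dimension 2, each with multiplicity 2; 10 irreducibles of dimension 3, each with multiplicity 3. Total dimension 10*1*1 + 5*2*2 + 10*3*3 = 120 = |G|.

Argument: General theorem: in the regular representation of a finite group G, each irreducible appears with multiplicity equal to its dimension. Check: dim(rho_reg) = sum d_i^2 = 1 + 1 + 1 + 1 + 1 + 1 + 1 + 1 + 1 + 1 + 4 + 4 + 4 + 4 + 4 + 9 + 9 + 9 + 9 + 9 + 9 + 9 + 9 + 9 + 9 = 120 = |G|.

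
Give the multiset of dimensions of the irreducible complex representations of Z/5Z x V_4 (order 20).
Dimensions: 1, 1, 1, 1, 1, 1, 1, 1, 1, 1, 1, 1, 1, 1, 1, 1, 1, 1, 1, 1

Derivation: There are 20 irreducibles (= number of conjugacy classes). Their dimensions d_i satisfy sum d_i^2 = |G| = 20: 1 + 1 + 1 + 1 + 1 + 1 + 1 + 1 + 1 + 1 + 1 + 1 + 1 + 1 + 1 + 1 + 1 + 1 + 1 + 1 = 20. (For the product with Z/5Z: each of the 5 1-dim characters of Z/5Z tensors with each irrep of V_4, giving 5 copies of each V_4-dimension.)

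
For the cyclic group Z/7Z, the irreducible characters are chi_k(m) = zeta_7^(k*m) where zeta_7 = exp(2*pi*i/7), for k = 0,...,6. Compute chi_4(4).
chi_4(4) = zeta_7^16 = exp(4*I*pi/7)

Solution. chi_4(4) = zeta_7^(4*4) = zeta_7^16. Since zeta_7^7 = 1, this equals zeta_7^2 = exp(2*pi*i*2/7) = exp(4*I*pi/7).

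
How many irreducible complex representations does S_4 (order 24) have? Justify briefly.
5

Derivation: The number of irreducible complex representations of a finite group equals its number of conjugacy classes. Conjugacy classes in S_4 correspond to cycle types, i.e. partitions of 4; there are p(4) = 5 of them, so S_4 (order 24) has exactly 5 irreducible complex representations.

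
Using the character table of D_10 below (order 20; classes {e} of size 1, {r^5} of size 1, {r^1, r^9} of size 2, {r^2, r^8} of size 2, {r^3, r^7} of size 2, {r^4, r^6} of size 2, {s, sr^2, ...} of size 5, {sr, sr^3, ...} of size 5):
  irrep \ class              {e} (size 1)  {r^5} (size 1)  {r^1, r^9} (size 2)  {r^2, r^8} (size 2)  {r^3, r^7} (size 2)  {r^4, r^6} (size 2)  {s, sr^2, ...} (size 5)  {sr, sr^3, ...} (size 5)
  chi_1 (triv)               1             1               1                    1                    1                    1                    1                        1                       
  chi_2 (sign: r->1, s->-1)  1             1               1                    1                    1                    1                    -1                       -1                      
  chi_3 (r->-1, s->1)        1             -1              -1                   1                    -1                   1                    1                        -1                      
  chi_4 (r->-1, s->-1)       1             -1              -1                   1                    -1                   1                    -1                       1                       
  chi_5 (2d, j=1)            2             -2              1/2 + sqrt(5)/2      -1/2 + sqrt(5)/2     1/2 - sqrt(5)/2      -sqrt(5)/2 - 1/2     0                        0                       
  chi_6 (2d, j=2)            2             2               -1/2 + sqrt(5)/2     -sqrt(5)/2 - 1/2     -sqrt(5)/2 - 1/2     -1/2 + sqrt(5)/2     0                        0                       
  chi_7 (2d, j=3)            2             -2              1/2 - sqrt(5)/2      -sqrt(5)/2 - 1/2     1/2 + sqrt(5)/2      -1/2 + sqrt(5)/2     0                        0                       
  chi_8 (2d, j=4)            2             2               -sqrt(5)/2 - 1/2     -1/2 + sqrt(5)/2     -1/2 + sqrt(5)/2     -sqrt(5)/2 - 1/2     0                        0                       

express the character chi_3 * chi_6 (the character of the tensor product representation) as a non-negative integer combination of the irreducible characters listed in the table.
chi_3 tensor chi_6 = chi_7 (all other irreducibles have multiplicity 0).

The character of a tensor product is the pointwise product (chi_3 * chi_6)(C) = chi_3(C) * chi_6(C):
  {e}: (1)*(2), {r^5}: (-1)*(2), {r^1, r^9}: (-1)*(-1/2 + sqrt(5)/2), {r^2, r^8}: (1)*(-sqrt(5)/2 - 1/2), {r^3, r^7}: (-1)*(-sqrt(5)/2 - 1/2), {r^4, r^6}: (1)*(-1/2 + sqrt(5)/2), {s, sr^2, ...}: (1)*(0), {sr, sr^3, ...}: (-1)*(0)
so (chi_3 * chi_6) takes values
  {e} -> 2, {r^5} -> -2, {r^1, r^9} -> 1/2 - sqrt(5)/2, {r^2, r^8} -> -sqrt(5)/2 - 1/2, {r^3, r^7} -> 1/2 + sqrt(5)/2, {r^4, r^6} -> -1/2 + sqrt(5)/2, {s, sr^2, ...} -> 0, {sr, sr^3, ...} -> 0.
Now take the inner product of this character with each irreducible chi from the table, <chi_3*chi_6, chi> = (1/20) sum_C |C| (chi_3*chi_6)(C) conj(chi(C)):
  <chi_3*chi_6, chi_1> = (1/20)[1*(2)*conj(1) + 1*(-2)*conj(1) + 2*(1/2 - sqrt(5)/2)*conj(1) + 2*(-sqrt(5)/2 - 1/2)*conj(1) + 2*(1/2 + sqrt(5)/2)*conj(1) + 2*(-1/2 + sqrt(5)/2)*conj(1) + 5*(0)*conj(1) + 5*(0)*conj(1)]
      = (1/20)[(2) + (-2) + (1 - sqrt(5)) + (-sqrt(5) - 1) + (1 + sqrt(5)) + (-1 + sqrt(5)) + (0) + (0)] = 0/20 = 0
  <chi_3*chi_6, chi_2> = (1/20)[1*(2)*conj(1) + 1*(-2)*conj(1) + 2*(1/2 - sqrt(5)/2)*conj(1) + 2*(-sqrt(5)/2 - 1/2)*conj(1) + 2*(1/2 + sqrt(5)/2)*conj(1) + 2*(-1/2 + sqrt(5)/2)*conj(1) + 5*(0)*conj(-1) + 5*(0)*conj(-1)]
      = (1/20)[(2) + (-2) + (1 - sqrt(5)) + (-sqrt(5) - 1) + (1 + sqrt(5)) + (-1 + sqrt(5)) + (0) + (0)] = 0/20 = 0
  <chi_3*chi_6, chi_3> = (1/20)[1*(2)*conj(1) + 1*(-2)*conj(-1) + 2*(1/2 - sqrt(5)/2)*conj(-1) + 2*(-sqrt(5)/2 - 1/2)*conj(1) + 2*(1/2 + sqrt(5)/2)*conj(-1) + 2*(-1/2 + sqrt(5)/2)*conj(1) + 5*(0)*conj(1) + 5*(0)*conj(-1)]
      = (1/20)[(2) + (2) + (-1 + sqrt(5)) + (-sqrt(5) - 1) + (-sqrt(5) - 1) + (-1 + sqrt(5)) + (0) + (0)] = 0/20 = 0
  <chi_3*chi_6, chi_4> = (1/20)[1*(2)*conj(1) + 1*(-2)*conj(-1) + 2*(1/2 - sqrt(5)/2)*conj(-1) + 2*(-sqrt(5)/2 - 1/2)*conj(1) + 2*(1/2 + sqrt(5)/2)*conj(-1) + 2*(-1/2 + sqrt(5)/2)*conj(1) + 5*(0)*conj(-1) + 5*(0)*conj(1)]
      = (1/20)[(2) + (2) + (-1 + sqrt(5)) + (-sqrt(5) - 1) + (-sqrt(5) - 1) + (-1 + sqrt(5)) + (0) + (0)] = 0/20 = 0
  <chi_3*chi_6, chi_5> = (1/20)[1*(2)*conj(2) + 1*(-2)*conj(-2) + 2*(1/2 - sqrt(5)/2)*conj(1/2 + sqrt(5)/2) + 2*(-sqrt(5)/2 - 1/2)*conj(-1/2 + sqrt(5)/2) + 2*(1/2 + sqrt(5)/2)*conj(1/2 - sqrt(5)/2) + 2*(-1/2 + sqrt(5)/2)*conj(-sqrt(5)/2 - 1/2) + 5*(0)*conj(0) + 5*(0)*conj(0)]
      = (1/20)[(4) + (4) + (-2) + (-2) + (-2) + (-2) + (0) + (0)] = 0/20 = 0
  <chi_3*chi_6, chi_6> = (1/20)[1*(2)*conj(2) + 1*(-2)*conj(2) + 2*(1/2 - sqrt(5)/2)*conj(-1/2 + sqrt(5)/2) + 2*(-sqrt(5)/2 - 1/2)*conj(-sqrt(5)/2 - 1/2) + 2*(1/2 + sqrt(5)/2)*conj(-sqrt(5)/2 - 1/2) + 2*(-1/2 + sqrt(5)/2)*conj(-1/2 + sqrt(5)/2) + 5*(0)*conj(0) + 5*(0)*conj(0)]
      = (1/20)[(4) + (-4) + (-3 + sqrt(5)) + (sqrt(5) + 3) + (-3 - sqrt(5)) + (3 - sqrt(5)) + (0) + (0)] = 0/20 = 0
  <chi_3*chi_6, chi_7> = (1/20)[1*(2)*conj(2) + 1*(-2)*conj(-2) + 2*(1/2 - sqrt(5)/2)*conj(1/2 - sqrt(5)/2) + 2*(-sqrt(5)/2 - 1/2)*conj(-sqrt(5)/2 - 1/2) + 2*(1/2 + sqrt(5)/2)*conj(1/2 + sqrt(5)/2) + 2*(-1/2 + sqrt(5)/2)*conj(-1/2 + sqrt(5)/2) + 5*(0)*conj(0) + 5*(0)*conj(0)]
      = (1/20)[(4) + (4) + (3 - sqrt(5)) + (sqrt(5) + 3) + (sqrt(5) + 3) + (3 - sqrt(5)) + (0) + (0)] = 20/20 = 1
  <chi_3*chi_6, chi_8> = (1/20)[1*(2)*conj(2) + 1*(-2)*conj(2) + 2*(1/2 - sqrt(5)/2)*conj(-sqrt(5)/2 - 1/2) + 2*(-sqrt(5)/2 - 1/2)*conj(-1/2 + sqrt(5)/2) + 2*(1/2 + sqrt(5)/2)*conj(-1/2 + sqrt(5)/2) + 2*(-1/2 + sqrt(5)/2)*conj(-sqrt(5)/2 - 1/2) + 5*(0)*conj(0) + 5*(0)*conj(0)]
      = (1/20)[(4) + (-4) + (2) + (-2) + (2) + (-2) + (0) + (0)] = 0/20 = 0
Hence the multiplicities are chi_7: 1. Dimension check: dim(chi_3)*dim(chi_6) = 1*2 = 2 and sum (mult * dim) = 1*2 = 2.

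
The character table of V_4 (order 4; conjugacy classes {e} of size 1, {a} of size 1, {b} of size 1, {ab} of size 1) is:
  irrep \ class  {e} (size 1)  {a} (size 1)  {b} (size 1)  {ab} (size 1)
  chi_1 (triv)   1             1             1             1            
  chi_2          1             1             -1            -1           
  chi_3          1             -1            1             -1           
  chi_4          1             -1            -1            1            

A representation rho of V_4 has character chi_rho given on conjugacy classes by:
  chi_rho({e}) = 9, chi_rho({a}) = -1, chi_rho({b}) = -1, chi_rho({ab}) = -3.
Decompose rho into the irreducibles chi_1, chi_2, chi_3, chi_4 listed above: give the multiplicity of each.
Multiplicities: chi_1: 1, chi_2: 3, chi_3: 3, chi_4: 2.

Justification: Use <chi_rho, chi> = (1/|G|) sum_C |C| * chi_rho(C) * conj(chi(C)) with |G| = 4 for each irreducible chi in the table:
  <chi_rho, chi_1> = (1/4)[1*(9)*conj(1) + 1*(-1)*conj(1) + 1*(-1)*conj(1) + 1*(-3)*conj(1)]
      = (1/4)[(9) + (-1) + (-1) + (-3)] = 4/4 = 1
  <chi_rho, chi_2> = (1/4)[1*(9)*conj(1) + 1*(-1)*conj(1) + 1*(-1)*conj(-1) + 1*(-3)*conj(-1)]
      = (1/4)[(9) + (-1) + (1) + (3)] = 12/4 = 3
  <chi_rho, chi_3> = (1/4)[1*(9)*conj(1) + 1*(-1)*conj(-1) + 1*(-1)*conj(1) + 1*(-3)*conj(-1)]
      = (1/4)[(9) + (1) + (-1) + (3)] = 12/4 = 3
  <chi_rho, chi_4> = (1/4)[1*(9)*conj(1) + 1*(-1)*conj(-1) + 1*(-1)*conj(-1) + 1*(-3)*conj(1)]
      = (1/4)[(9) + (1) + (1) + (-3)] = 8/4 = 2
Dimension check: dim(rho) = sum (mult * dim) = 1*1 + 3*1 + 3*1 + 2*1 = 9 = chi_rho(e) = 9.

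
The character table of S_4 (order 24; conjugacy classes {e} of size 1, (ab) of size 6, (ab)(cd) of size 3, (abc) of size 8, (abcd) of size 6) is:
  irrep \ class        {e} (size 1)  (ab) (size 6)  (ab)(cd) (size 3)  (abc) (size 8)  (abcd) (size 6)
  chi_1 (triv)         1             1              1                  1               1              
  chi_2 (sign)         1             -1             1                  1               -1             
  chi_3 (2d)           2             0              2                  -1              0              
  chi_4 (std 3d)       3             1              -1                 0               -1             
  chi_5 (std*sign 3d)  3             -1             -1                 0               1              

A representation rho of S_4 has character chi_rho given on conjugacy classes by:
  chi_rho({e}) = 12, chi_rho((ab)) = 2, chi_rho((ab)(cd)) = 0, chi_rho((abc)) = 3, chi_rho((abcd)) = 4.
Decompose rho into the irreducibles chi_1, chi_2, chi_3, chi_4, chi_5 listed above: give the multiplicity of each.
Multiplicities: chi_1: 3, chi_2: 0, chi_3: 0, chi_4: 1, chi_5: 2.

Argument: Use <chi_rho, chi> = (1/|G|) sum_C |C| * chi_rho(C) * conj(chi(C)) with |G| = 24 for each irreducible chi in the table:
  <chi_rho, chi_1> = (1/24)[1*(12)*conj(1) + 6*(2)*conj(1) + 3*(0)*conj(1) + 8*(3)*conj(1) + 6*(4)*conj(1)]
      = (1/24)[(12) + (12) + (0) + (24) + (24)] = 72/24 = 3
  <chi_rho, chi_2> = (1/24)[1*(12)*conj(1) + 6*(2)*conj(-1) + 3*(0)*conj(1) + 8*(3)*conj(1) + 6*(4)*conj(-1)]
      = (1/24)[(12) + (-12) + (0) + (24) + (-24)] = 0/24 = 0
  <chi_rho, chi_3> = (1/24)[1*(12)*conj(2) + 6*(2)*conj(0) + 3*(0)*conj(2) + 8*(3)*conj(-1) + 6*(4)*conj(0)]
      = (1/24)[(24) + (0) + (0) + (-24) + (0)] = 0/24 = 0
  <chi_rho, chi_4> = (1/24)[1*(12)*conj(3) + 6*(2)*conj(1) + 3*(0)*conj(-1) + 8*(3)*conj(0) + 6*(4)*conj(-1)]
      = (1/24)[(36) + (12) + (0) + (0) + (-24)] = 24/24 = 1
  <chi_rho, chi_5> = (1/24)[1*(12)*conj(3) + 6*(2)*conj(-1) + 3*(0)*conj(-1) + 8*(3)*conj(0) + 6*(4)*conj(1)]
      = (1/24)[(36) + (-12) + (0) + (0) + (24)] = 48/24 = 2
Dimension check: dim(rho) = sum (mult * dim) = 3*1 + 0*1 + 0*2 + 1*3 + 2*3 = 12 = chi_rho(e) = 12.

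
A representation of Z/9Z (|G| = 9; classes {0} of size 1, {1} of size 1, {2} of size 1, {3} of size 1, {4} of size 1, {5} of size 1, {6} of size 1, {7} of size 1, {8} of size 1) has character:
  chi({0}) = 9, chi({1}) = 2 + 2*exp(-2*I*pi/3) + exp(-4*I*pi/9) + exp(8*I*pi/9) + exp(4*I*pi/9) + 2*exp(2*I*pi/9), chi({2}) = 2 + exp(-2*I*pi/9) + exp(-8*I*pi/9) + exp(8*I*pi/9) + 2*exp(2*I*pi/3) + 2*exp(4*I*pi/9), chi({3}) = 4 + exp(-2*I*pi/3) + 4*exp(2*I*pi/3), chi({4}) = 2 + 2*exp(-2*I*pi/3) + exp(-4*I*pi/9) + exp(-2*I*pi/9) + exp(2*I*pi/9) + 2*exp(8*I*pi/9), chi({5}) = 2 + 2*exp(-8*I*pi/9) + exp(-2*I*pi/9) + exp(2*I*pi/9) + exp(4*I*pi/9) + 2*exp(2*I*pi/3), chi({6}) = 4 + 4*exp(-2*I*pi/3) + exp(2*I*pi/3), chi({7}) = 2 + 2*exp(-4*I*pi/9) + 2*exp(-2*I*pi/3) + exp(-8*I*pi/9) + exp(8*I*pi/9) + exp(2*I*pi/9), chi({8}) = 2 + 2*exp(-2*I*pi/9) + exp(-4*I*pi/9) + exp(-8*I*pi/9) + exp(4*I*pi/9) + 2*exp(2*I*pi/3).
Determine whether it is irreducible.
Not irreducible (reducible): <chi, chi> = 15 > 1.

Solution. <chi, chi> = (1/|G|) sum_C |C| * |chi(C)|^2 = (1/9)[1*|9|^2 + 1*|2 + 2*exp(-2*I*pi/3) + exp(-4*I*pi/9) + exp(8*I*pi/9) + exp(4*I*pi/9) + 2*exp(2*I*pi/9)|^2 + 1*|2 + exp(-2*I*pi/9) + exp(-8*I*pi/9) + exp(8*I*pi/9) + 2*exp(2*I*pi/3) + 2*exp(4*I*pi/9)|^2 + 1*|4 + exp(-2*I*pi/3) + 4*exp(2*I*pi/3)|^2 + 1*|2 + 2*exp(-2*I*pi/3) + exp(-4*I*pi/9) + exp(-2*I*pi/9) + exp(2*I*pi/9) + 2*exp(8*I*pi/9)|^2 + 1*|2 + 2*exp(-8*I*pi/9) + exp(-2*I*pi/9) + exp(2*I*pi/9) + exp(4*I*pi/9) + 2*exp(2*I*pi/3)|^2 + 1*|4 + 4*exp(-2*I*pi/3) + exp(2*I*pi/3)|^2 + 1*|2 + 2*exp(-4*I*pi/9) + 2*exp(-2*I*pi/3) + exp(-8*I*pi/9) + exp(8*I*pi/9) + exp(2*I*pi/9)|^2 + 1*|2 + 2*exp(-2*I*pi/9) + exp(-4*I*pi/9) + exp(-8*I*pi/9) + exp(4*I*pi/9) + 2*exp(2*I*pi/3)|^2]
  = (1/9)[(81) + (15 + 9*exp(-2*I*pi/3) + 7*exp(-4*I*pi/9) + 8*exp(-2*I*pi/9) + 9*exp(-8*I*pi/9) + 9*exp(8*I*pi/9) + 8*exp(2*I*pi/9) + 7*exp(4*I*pi/9) + 9*exp(2*I*pi/3)) + (15 + 8*exp(-4*I*pi/9) + 9*exp(-2*I*pi/3) + 9*exp(-2*I*pi/9) + 7*exp(-8*I*pi/9) + 7*exp(8*I*pi/9) + 9*exp(2*I*pi/9) + 9*exp(2*I*pi/3) + 8*exp(4*I*pi/9)) + (9) + (15 + 9*exp(-4*I*pi/9) + 9*exp(-2*I*pi/3) + 7*exp(-2*I*pi/9) + 8*exp(-8*I*pi/9) + 8*exp(8*I*pi/9) + 7*exp(2*I*pi/9) + 9*exp(2*I*pi/3) + 9*exp(4*I*pi/9)) + (15 + 9*exp(-4*I*pi/9) + 9*exp(-2*I*pi/3) + 7*exp(-2*I*pi/9) + 8*exp(-8*I*pi/9) + 8*exp(8*I*pi/9) + 7*exp(2*I*pi/9) + 9*exp(2*I*pi/3) + 9*exp(4*I*pi/9)) + (9) + (15 + 8*exp(-4*I*pi/9) + 9*exp(-2*I*pi/3) + 9*exp(-2*I*pi/9) + 7*exp(-8*I*pi/9) + 7*exp(8*I*pi/9) + 9*exp(2*I*pi/9) + 9*exp(2*I*pi/3) + 8*exp(4*I*pi/9)) + (15 + 9*exp(-2*I*pi/3) + 7*exp(-4*I*pi/9) + 8*exp(-2*I*pi/9) + 9*exp(-8*I*pi/9) + 9*exp(8*I*pi/9) + 8*exp(2*I*pi/9) + 7*exp(4*I*pi/9) + 9*exp(2*I*pi/3))] = 135/9 = 15.
(Exp terms are combined using exp(i*s)*conj(exp(i*t)) = exp(i*(s-t)), and sums of them are collapsed using the identity that for every m > 1 the m distinct m-th roots of unity sum to 0, e.g. 1 + exp(2*I*pi/3) + exp(-2*I*pi/3) = 0.)
A character is irreducible iff <chi, chi> = 1, so this representation is reducible.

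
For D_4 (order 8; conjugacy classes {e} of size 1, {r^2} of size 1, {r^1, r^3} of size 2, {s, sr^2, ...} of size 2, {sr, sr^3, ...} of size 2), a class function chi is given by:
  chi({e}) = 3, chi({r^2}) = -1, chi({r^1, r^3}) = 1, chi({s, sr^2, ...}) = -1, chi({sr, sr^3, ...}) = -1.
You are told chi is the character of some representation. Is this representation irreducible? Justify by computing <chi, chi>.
Not irreducible (reducible): <chi, chi> = 2 > 1.

Proof sketch: <chi, chi> = (1/|G|) sum_C |C| * |chi(C)|^2 = (1/8)[1*|3|^2 + 1*|-1|^2 + 2*|1|^2 + 2*|-1|^2 + 2*|-1|^2]
  = (1/8)[(9) + (1) + (2) + (2) + (2)] = 16/8 = 2.
A character is irreducible iff <chi, chi> = 1, so this representation is reducible.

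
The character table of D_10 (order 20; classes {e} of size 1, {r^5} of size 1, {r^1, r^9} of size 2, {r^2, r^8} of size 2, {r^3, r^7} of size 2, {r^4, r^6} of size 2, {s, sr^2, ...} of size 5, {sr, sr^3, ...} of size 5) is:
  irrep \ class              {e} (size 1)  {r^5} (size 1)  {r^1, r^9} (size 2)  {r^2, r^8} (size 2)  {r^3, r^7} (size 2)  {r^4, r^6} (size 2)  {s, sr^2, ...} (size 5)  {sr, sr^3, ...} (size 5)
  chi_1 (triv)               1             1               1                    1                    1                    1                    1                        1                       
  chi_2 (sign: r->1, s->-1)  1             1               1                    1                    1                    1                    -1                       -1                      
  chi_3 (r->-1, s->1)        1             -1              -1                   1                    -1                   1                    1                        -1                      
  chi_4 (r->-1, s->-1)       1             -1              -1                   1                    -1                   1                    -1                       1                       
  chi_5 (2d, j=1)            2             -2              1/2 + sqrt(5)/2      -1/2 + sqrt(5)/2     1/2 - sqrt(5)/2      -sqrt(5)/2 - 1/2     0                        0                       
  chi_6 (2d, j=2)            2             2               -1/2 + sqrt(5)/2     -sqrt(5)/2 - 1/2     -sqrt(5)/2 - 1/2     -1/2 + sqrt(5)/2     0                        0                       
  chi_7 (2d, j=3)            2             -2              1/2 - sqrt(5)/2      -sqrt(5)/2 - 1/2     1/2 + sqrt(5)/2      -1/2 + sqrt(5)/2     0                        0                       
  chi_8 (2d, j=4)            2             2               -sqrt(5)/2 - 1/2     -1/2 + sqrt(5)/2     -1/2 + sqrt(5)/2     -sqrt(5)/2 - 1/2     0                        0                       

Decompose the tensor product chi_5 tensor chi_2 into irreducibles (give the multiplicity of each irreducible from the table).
chi_5 tensor chi_2 = chi_5 (all other irreducibles have multiplicity 0).

Argument: The character of a tensor product is the pointwise product (chi_5 * chi_2)(C) = chi_5(C) * chi_2(C):
  {e}: (2)*(1), {r^5}: (-2)*(1), {r^1, r^9}: (1/2 + sqrt(5)/2)*(1), {r^2, r^8}: (-1/2 + sqrt(5)/2)*(1), {r^3, r^7}: (1/2 - sqrt(5)/2)*(1), {r^4, r^6}: (-sqrt(5)/2 - 1/2)*(1), {s, sr^2, ...}: (0)*(-1), {sr, sr^3, ...}: (0)*(-1)
so (chi_5 * chi_2) takes values
  {e} -> 2, {r^5} -> -2, {r^1, r^9} -> 1/2 + sqrt(5)/2, {r^2, r^8} -> -1/2 + sqrt(5)/2, {r^3, r^7} -> 1/2 - sqrt(5)/2, {r^4, r^6} -> -sqrt(5)/2 - 1/2, {s, sr^2, ...} -> 0, {sr, sr^3, ...} -> 0.
Now take the inner product of this character with each irreducible chi from the table, <chi_5*chi_2, chi> = (1/20) sum_C |C| (chi_5*chi_2)(C) conj(chi(C)):
  <chi_5*chi_2, chi_1> = (1/20)[1*(2)*conj(1) + 1*(-2)*conj(1) + 2*(1/2 + sqrt(5)/2)*conj(1) + 2*(-1/2 + sqrt(5)/2)*conj(1) + 2*(1/2 - sqrt(5)/2)*conj(1) + 2*(-sqrt(5)/2 - 1/2)*conj(1) + 5*(0)*conj(1) + 5*(0)*conj(1)]
      = (1/20)[(2) + (-2) + (1 + sqrt(5)) + (-1 + sqrt(5)) + (1 - sqrt(5)) + (-sqrt(5) - 1) + (0) + (0)] = 0/20 = 0
  <chi_5*chi_2, chi_2> = (1/20)[1*(2)*conj(1) + 1*(-2)*conj(1) + 2*(1/2 + sqrt(5)/2)*conj(1) + 2*(-1/2 + sqrt(5)/2)*conj(1) + 2*(1/2 - sqrt(5)/2)*conj(1) + 2*(-sqrt(5)/2 - 1/2)*conj(1) + 5*(0)*conj(-1) + 5*(0)*conj(-1)]
      = (1/20)[(2) + (-2) + (1 + sqrt(5)) + (-1 + sqrt(5)) + (1 - sqrt(5)) + (-sqrt(5) - 1) + (0) + (0)] = 0/20 = 0
  <chi_5*chi_2, chi_3> = (1/20)[1*(2)*conj(1) + 1*(-2)*conj(-1) + 2*(1/2 + sqrt(5)/2)*conj(-1) + 2*(-1/2 + sqrt(5)/2)*conj(1) + 2*(1/2 - sqrt(5)/2)*conj(-1) + 2*(-sqrt(5)/2 - 1/2)*conj(1) + 5*(0)*conj(1) + 5*(0)*conj(-1)]
      = (1/20)[(2) + (2) + (-sqrt(5) - 1) + (-1 + sqrt(5)) + (-1 + sqrt(5)) + (-sqrt(5) - 1) + (0) + (0)] = 0/20 = 0
  <chi_5*chi_2, chi_4> = (1/20)[1*(2)*conj(1) + 1*(-2)*conj(-1) + 2*(1/2 + sqrt(5)/2)*conj(-1) + 2*(-1/2 + sqrt(5)/2)*conj(1) + 2*(1/2 - sqrt(5)/2)*conj(-1) + 2*(-sqrt(5)/2 - 1/2)*conj(1) + 5*(0)*conj(-1) + 5*(0)*conj(1)]
      = (1/20)[(2) + (2) + (-sqrt(5) - 1) + (-1 + sqrt(5)) + (-1 + sqrt(5)) + (-sqrt(5) - 1) + (0) + (0)] = 0/20 = 0
  <chi_5*chi_2, chi_5> = (1/20)[1*(2)*conj(2) + 1*(-2)*conj(-2) + 2*(1/2 + sqrt(5)/2)*conj(1/2 + sqrt(5)/2) + 2*(-1/2 + sqrt(5)/2)*conj(-1/2 + sqrt(5)/2) + 2*(1/2 - sqrt(5)/2)*conj(1/2 - sqrt(5)/2) + 2*(-sqrt(5)/2 - 1/2)*conj(-sqrt(5)/2 - 1/2) + 5*(0)*conj(0) + 5*(0)*conj(0)]
      = (1/20)[(4) + (4) + (sqrt(5) + 3) + (3 - sqrt(5)) + (3 - sqrt(5)) + (sqrt(5) + 3) + (0) + (0)] = 20/20 = 1
  <chi_5*chi_2, chi_6> = (1/20)[1*(2)*conj(2) + 1*(-2)*conj(2) + 2*(1/2 + sqrt(5)/2)*conj(-1/2 + sqrt(5)/2) + 2*(-1/2 + sqrt(5)/2)*conj(-sqrt(5)/2 - 1/2) + 2*(1/2 - sqrt(5)/2)*conj(-sqrt(5)/2 - 1/2) + 2*(-sqrt(5)/2 - 1/2)*conj(-1/2 + sqrt(5)/2) + 5*(0)*conj(0) + 5*(0)*conj(0)]
      = (1/20)[(4) + (-4) + (2) + (-2) + (2) + (-2) + (0) + (0)] = 0/20 = 0
  <chi_5*chi_2, chi_7> = (1/20)[1*(2)*conj(2) + 1*(-2)*conj(-2) + 2*(1/2 + sqrt(5)/2)*conj(1/2 - sqrt(5)/2) + 2*(-1/2 + sqrt(5)/2)*conj(-sqrt(5)/2 - 1/2) + 2*(1/2 - sqrt(5)/2)*conj(1/2 + sqrt(5)/2) + 2*(-sqrt(5)/2 - 1/2)*conj(-1/2 + sqrt(5)/2) + 5*(0)*conj(0) + 5*(0)*conj(0)]
      = (1/20)[(4) + (4) + (-2) + (-2) + (-2) + (-2) + (0) + (0)] = 0/20 = 0
  <chi_5*chi_2, chi_8> = (1/20)[1*(2)*conj(2) + 1*(-2)*conj(2) + 2*(1/2 + sqrt(5)/2)*conj(-sqrt(5)/2 - 1/2) + 2*(-1/2 + sqrt(5)/2)*conj(-1/2 + sqrt(5)/2) + 2*(1/2 - sqrt(5)/2)*conj(-1/2 + sqrt(5)/2) + 2*(-sqrt(5)/2 - 1/2)*conj(-sqrt(5)/2 - 1/2) + 5*(0)*conj(0) + 5*(0)*conj(0)]
      = (1/20)[(4) + (-4) + (-3 - sqrt(5)) + (3 - sqrt(5)) + (-3 + sqrt(5)) + (sqrt(5) + 3) + (0) + (0)] = 0/20 = 0
Hence the multiplicities are chi_5: 1. Dimension check: dim(chi_5)*dim(chi_2) = 2*1 = 2 and sum (mult * dim) = 1*2 = 2.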